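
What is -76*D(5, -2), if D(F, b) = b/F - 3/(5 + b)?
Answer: 532/5 ≈ 106.40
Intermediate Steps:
D(F, b) = -3/(5 + b) + b/F
-76*D(5, -2) = -76*((-2)**2 - 3*5 + 5*(-2))/(5*(5 - 2)) = -76*(4 - 15 - 10)/(5*3) = -76*(-21)/(5*3) = -76*(-7/5) = 532/5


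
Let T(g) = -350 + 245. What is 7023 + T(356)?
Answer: 6918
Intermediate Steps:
T(g) = -105
7023 + T(356) = 7023 - 105 = 6918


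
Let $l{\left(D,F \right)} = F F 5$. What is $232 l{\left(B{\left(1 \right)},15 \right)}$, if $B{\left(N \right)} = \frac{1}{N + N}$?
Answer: $261000$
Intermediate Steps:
$B{\left(N \right)} = \frac{1}{2 N}$
$l{\left(D,F \right)} = 5 F^{2}$ ($l{\left(D,F \right)} = F^{2} \cdot 5 = 5 F^{2}$)
$232 l{\left(B{\left(1 \right)},15 \right)} = 232 \cdot 5 \cdot 15^{2} = 232 \cdot 5 \cdot 225 = 232 \cdot 1125 = 261000$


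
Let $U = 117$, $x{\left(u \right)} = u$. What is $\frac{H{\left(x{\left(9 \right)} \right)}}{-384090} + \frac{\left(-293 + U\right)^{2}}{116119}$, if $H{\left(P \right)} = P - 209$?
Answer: $\frac{1192079564}{4460014671} \approx 0.26728$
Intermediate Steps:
$H{\left(P \right)} = -209 + P$
$\frac{H{\left(x{\left(9 \right)} \right)}}{-384090} + \frac{\left(-293 + U\right)^{2}}{116119} = \frac{-209 + 9}{-384090} + \frac{\left(-293 + 117\right)^{2}}{116119} = \left(-200\right) \left(- \frac{1}{384090}\right) + \left(-176\right)^{2} \cdot \frac{1}{116119} = \frac{20}{38409} + 30976 \cdot \frac{1}{116119} = \frac{20}{38409} + \frac{30976}{116119} = \frac{1192079564}{4460014671}$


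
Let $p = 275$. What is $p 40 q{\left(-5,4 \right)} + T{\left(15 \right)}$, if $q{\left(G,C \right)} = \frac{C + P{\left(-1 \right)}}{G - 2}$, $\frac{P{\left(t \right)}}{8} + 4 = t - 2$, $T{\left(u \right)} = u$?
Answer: $\frac{572105}{7} \approx 81729.0$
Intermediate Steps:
$P{\left(t \right)} = -48 + 8 t$ ($P{\left(t \right)} = -32 + 8 \left(t - 2\right) = -32 + 8 \left(-2 + t\right) = -32 + \left(-16 + 8 t\right) = -48 + 8 t$)
$q{\left(G,C \right)} = \frac{-56 + C}{-2 + G}$ ($q{\left(G,C \right)} = \frac{C + \left(-48 + 8 \left(-1\right)\right)}{G - 2} = \frac{C - 56}{-2 + G} = \frac{-56 + C}{-2 + G}$)
$p 40 q{\left(-5,4 \right)} + T{\left(15 \right)} = 275 \cdot 40 \frac{-56 + 4}{-2 - 5} + 15 = 275 \cdot 40 \frac{1}{-7} \left(-52\right) + 15 = 275 \cdot 40 \left(\left(- \frac{1}{7}\right) \left(-52\right)\right) + 15 = 275 \cdot 40 \cdot \frac{52}{7} + 15 = 275 \cdot \frac{2080}{7} + 15 = \frac{572000}{7} + 15 = \frac{572105}{7}$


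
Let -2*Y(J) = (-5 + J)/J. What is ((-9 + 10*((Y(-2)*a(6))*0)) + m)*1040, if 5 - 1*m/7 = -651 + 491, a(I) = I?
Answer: 1191840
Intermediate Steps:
Y(J) = -(-5 + J)/(2*J)
m = 1155 (m = 35 - 7*(-651 + 491) = 35 - 7*(-160) = 35 + 1120 = 1155)
((-9 + 10*((Y(-2)*a(6))*0)) + m)*1040 = ((-9 + 10*((((½)*(5 - 1*(-2))/(-2))*6)*0)) + 1155)*1040 = ((-9 + 10*((((½)*(-½)*(5 + 2))*6)*0)) + 1155)*1040 = ((-9 + 10*((((½)*(-½)*7)*6)*0)) + 1155)*1040 = ((-9 + 10*(-7/4*6*0)) + 1155)*1040 = ((-9 + 10*(-21/2*0)) + 1155)*1040 = ((-9 + 10*0) + 1155)*1040 = ((-9 + 0) + 1155)*1040 = (-9 + 1155)*1040 = 1146*1040 = 1191840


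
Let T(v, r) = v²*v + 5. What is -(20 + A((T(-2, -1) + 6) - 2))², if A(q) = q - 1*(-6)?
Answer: -729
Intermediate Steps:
T(v, r) = 5 + v³ (T(v, r) = v³ + 5 = 5 + v³)
A(q) = 6 + q (A(q) = q + 6 = 6 + q)
-(20 + A((T(-2, -1) + 6) - 2))² = -(20 + (6 + (((5 + (-2)³) + 6) - 2)))² = -(20 + (6 + (((5 - 8) + 6) - 2)))² = -(20 + (6 + ((-3 + 6) - 2)))² = -(20 + (6 + (3 - 2)))² = -(20 + (6 + 1))² = -(20 + 7)² = -1*27² = -1*729 = -729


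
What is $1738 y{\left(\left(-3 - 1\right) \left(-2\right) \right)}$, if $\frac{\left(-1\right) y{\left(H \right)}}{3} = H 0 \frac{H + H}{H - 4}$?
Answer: $0$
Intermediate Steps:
$y{\left(H \right)} = 0$ ($y{\left(H \right)} = - 3 H 0 \frac{H + H}{H - 4} = - 3 \cdot 0 \frac{2 H}{-4 + H} = \left(-3\right) 0 = 0$)
$1738 y{\left(\left(-3 - 1\right) \left(-2\right) \right)} = 1738 \cdot 0 = 0$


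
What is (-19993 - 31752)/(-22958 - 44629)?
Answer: 51745/67587 ≈ 0.76561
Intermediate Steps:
(-19993 - 31752)/(-22958 - 44629) = -51745/(-67587) = -51745*(-1/67587) = 51745/67587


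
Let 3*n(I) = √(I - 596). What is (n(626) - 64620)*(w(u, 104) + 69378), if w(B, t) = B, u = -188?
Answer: -4471057800 + 69190*√30/3 ≈ -4.4709e+9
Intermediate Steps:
n(I) = √(-596 + I)/3 (n(I) = √(I - 596)/3 = √(-596 + I)/3)
(n(626) - 64620)*(w(u, 104) + 69378) = (√(-596 + 626)/3 - 64620)*(-188 + 69378) = (√30/3 - 64620)*69190 = (-64620 + √30/3)*69190 = -4471057800 + 69190*√30/3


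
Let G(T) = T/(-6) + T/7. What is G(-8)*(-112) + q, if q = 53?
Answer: 95/3 ≈ 31.667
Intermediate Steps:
G(T) = -T/42 (G(T) = T*(-⅙) + T*(⅐) = -T/6 + T/7 = -T/42)
G(-8)*(-112) + q = -1/42*(-8)*(-112) + 53 = (4/21)*(-112) + 53 = -64/3 + 53 = 95/3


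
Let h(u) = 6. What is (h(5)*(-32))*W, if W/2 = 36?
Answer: -13824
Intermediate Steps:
W = 72 (W = 2*36 = 72)
(h(5)*(-32))*W = (6*(-32))*72 = -192*72 = -13824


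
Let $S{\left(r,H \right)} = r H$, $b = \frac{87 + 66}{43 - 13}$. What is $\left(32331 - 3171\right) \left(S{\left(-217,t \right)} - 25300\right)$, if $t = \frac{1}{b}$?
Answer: $- \frac{12562808400}{17} \approx -7.3899 \cdot 10^{8}$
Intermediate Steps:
$b = \frac{51}{10}$ ($b = \frac{153}{30} = 153 \cdot \frac{1}{30} = \frac{51}{10} \approx 5.1$)
$t = \frac{10}{51}$ ($t = \frac{1}{\frac{51}{10}} = \frac{10}{51} \approx 0.19608$)
$S{\left(r,H \right)} = H r$
$\left(32331 - 3171\right) \left(S{\left(-217,t \right)} - 25300\right) = \left(32331 - 3171\right) \left(\frac{10}{51} \left(-217\right) - 25300\right) = 29160 \left(- \frac{2170}{51} - 25300\right) = 29160 \left(- \frac{1292470}{51}\right) = - \frac{12562808400}{17}$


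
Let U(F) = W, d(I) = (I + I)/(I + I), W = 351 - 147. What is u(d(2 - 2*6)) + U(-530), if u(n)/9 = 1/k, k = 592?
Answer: 120777/592 ≈ 204.02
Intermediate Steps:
W = 204
d(I) = 1 (d(I) = (2*I)/((2*I)) = (2*I)*(1/(2*I)) = 1)
u(n) = 9/592
U(F) = 204
u(d(2 - 2*6)) + U(-530) = 9/592 + 204 = 120777/592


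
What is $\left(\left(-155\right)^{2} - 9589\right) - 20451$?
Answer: $-6015$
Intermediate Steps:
$\left(\left(-155\right)^{2} - 9589\right) - 20451 = \left(24025 - 9589\right) - 20451 = 14436 - 20451 = -6015$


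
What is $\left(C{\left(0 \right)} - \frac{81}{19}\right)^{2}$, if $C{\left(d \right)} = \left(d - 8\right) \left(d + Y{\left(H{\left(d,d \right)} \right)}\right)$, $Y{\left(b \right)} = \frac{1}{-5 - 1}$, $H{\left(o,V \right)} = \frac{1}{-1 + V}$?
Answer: $\frac{27889}{3249} \approx 8.5839$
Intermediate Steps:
$Y{\left(b \right)} = - \frac{1}{6}$ ($Y{\left(b \right)} = \frac{1}{-6} = - \frac{1}{6}$)
$C{\left(d \right)} = \left(-8 + d\right) \left(- \frac{1}{6} + d\right)$ ($C{\left(d \right)} = \left(d - 8\right) \left(d - \frac{1}{6}\right) = \left(-8 + d\right) \left(- \frac{1}{6} + d\right)$)
$\left(C{\left(0 \right)} - \frac{81}{19}\right)^{2} = \left(\left(\frac{4}{3} + 0^{2} - 0\right) - \frac{81}{19}\right)^{2} = \left(\left(\frac{4}{3} + 0 + 0\right) - \frac{81}{19}\right)^{2} = \left(\frac{4}{3} - \frac{81}{19}\right)^{2} = \left(- \frac{167}{57}\right)^{2} = \frac{27889}{3249}$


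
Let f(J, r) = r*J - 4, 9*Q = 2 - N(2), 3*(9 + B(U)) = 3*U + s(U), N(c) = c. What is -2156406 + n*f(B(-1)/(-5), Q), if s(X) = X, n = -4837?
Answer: -2137058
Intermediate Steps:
B(U) = -9 + 4*U/3 (B(U) = -9 + (3*U + U)/3 = -9 + (4*U)/3 = -9 + 4*U/3)
Q = 0 (Q = (2 - 1*2)/9 = (2 - 2)/9 = (1/9)*0 = 0)
f(J, r) = -4 + J*r (f(J, r) = J*r - 4 = -4 + J*r)
-2156406 + n*f(B(-1)/(-5), Q) = -2156406 - 4837*(-4 + ((-9 + (4/3)*(-1))/(-5))*0) = -2156406 - 4837*(-4 + ((-9 - 4/3)*(-1/5))*0) = -2156406 - 4837*(-4 - 31/3*(-1/5)*0) = -2156406 - 4837*(-4 + (31/15)*0) = -2156406 - 4837*(-4 + 0) = -2156406 - 4837*(-4) = -2156406 + 19348 = -2137058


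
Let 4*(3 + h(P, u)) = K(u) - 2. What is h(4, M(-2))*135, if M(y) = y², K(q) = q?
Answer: -675/2 ≈ -337.50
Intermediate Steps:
h(P, u) = -7/2 + u/4 (h(P, u) = -3 + (u - 2)/4 = -3 + (-2 + u)/4 = -3 + (-½ + u/4) = -7/2 + u/4)
h(4, M(-2))*135 = (-7/2 + (¼)*(-2)²)*135 = (-7/2 + (¼)*4)*135 = (-7/2 + 1)*135 = -5/2*135 = -675/2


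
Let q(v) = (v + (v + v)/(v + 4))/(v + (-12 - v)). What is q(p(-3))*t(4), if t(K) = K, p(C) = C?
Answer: 3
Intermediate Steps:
q(v) = -v/12 - v/(6*(4 + v)) (q(v) = (v + (2*v)/(4 + v))/(-12) = (v + 2*v/(4 + v))*(-1/12) = -v/12 - v/(6*(4 + v)))
q(p(-3))*t(4) = -1*(-3)*(6 - 3)/(48 + 12*(-3))*4 = -1*(-3)*3/(48 - 36)*4 = -1*(-3)*3/12*4 = -1*(-3)*1/12*3*4 = (3/4)*4 = 3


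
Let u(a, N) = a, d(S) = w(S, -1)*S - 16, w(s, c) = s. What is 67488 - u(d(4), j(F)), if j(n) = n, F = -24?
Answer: 67488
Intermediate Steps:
d(S) = -16 + S**2 (d(S) = S*S - 16 = S**2 - 16 = -16 + S**2)
67488 - u(d(4), j(F)) = 67488 - (-16 + 4**2) = 67488 - (-16 + 16) = 67488 - 1*0 = 67488 + 0 = 67488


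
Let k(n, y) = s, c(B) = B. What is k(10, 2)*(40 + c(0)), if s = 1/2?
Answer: 20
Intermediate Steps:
s = ½ ≈ 0.50000
k(n, y) = ½
k(10, 2)*(40 + c(0)) = (40 + 0)/2 = (½)*40 = 20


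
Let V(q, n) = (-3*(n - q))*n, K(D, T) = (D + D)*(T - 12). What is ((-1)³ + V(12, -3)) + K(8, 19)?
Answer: -24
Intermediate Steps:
K(D, T) = 2*D*(-12 + T) (K(D, T) = (2*D)*(-12 + T) = 2*D*(-12 + T))
V(q, n) = n*(-3*n + 3*q) (V(q, n) = (-3*n + 3*q)*n = n*(-3*n + 3*q))
((-1)³ + V(12, -3)) + K(8, 19) = ((-1)³ + 3*(-3)*(12 - 1*(-3))) + 2*8*(-12 + 19) = (-1 + 3*(-3)*(12 + 3)) + 2*8*7 = (-1 + 3*(-3)*15) + 112 = (-1 - 135) + 112 = -136 + 112 = -24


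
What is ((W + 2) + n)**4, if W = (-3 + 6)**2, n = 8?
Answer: 130321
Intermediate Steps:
W = 9 (W = 3**2 = 9)
((W + 2) + n)**4 = ((9 + 2) + 8)**4 = (11 + 8)**4 = 19**4 = 130321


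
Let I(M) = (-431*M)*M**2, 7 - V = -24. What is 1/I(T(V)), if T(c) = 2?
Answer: -1/3448 ≈ -0.00029002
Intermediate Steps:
V = 31 (V = 7 - 1*(-24) = 7 + 24 = 31)
I(M) = -431*M**3
1/I(T(V)) = 1/(-431*2**3) = 1/(-431*8) = 1/(-3448) = -1/3448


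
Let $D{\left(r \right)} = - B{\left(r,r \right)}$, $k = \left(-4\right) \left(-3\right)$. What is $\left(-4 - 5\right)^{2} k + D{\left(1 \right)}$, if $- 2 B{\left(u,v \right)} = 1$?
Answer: $\frac{1945}{2} \approx 972.5$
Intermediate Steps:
$B{\left(u,v \right)} = - \frac{1}{2}$ ($B{\left(u,v \right)} = \left(- \frac{1}{2}\right) 1 = - \frac{1}{2}$)
$k = 12$
$D{\left(r \right)} = \frac{1}{2}$ ($D{\left(r \right)} = \left(-1\right) \left(- \frac{1}{2}\right) = \frac{1}{2}$)
$\left(-4 - 5\right)^{2} k + D{\left(1 \right)} = \left(-4 - 5\right)^{2} \cdot 12 + \frac{1}{2} = \left(-9\right)^{2} \cdot 12 + \frac{1}{2} = 81 \cdot 12 + \frac{1}{2} = 972 + \frac{1}{2} = \frac{1945}{2}$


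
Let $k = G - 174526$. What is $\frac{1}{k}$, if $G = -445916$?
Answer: $- \frac{1}{620442} \approx -1.6118 \cdot 10^{-6}$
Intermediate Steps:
$k = -620442$ ($k = -445916 - 174526 = -620442$)
$\frac{1}{k} = \frac{1}{-620442} = - \frac{1}{620442}$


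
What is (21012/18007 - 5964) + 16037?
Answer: 181405523/18007 ≈ 10074.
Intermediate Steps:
(21012/18007 - 5964) + 16037 = -107372736/18007 + 16037 = 181405523/18007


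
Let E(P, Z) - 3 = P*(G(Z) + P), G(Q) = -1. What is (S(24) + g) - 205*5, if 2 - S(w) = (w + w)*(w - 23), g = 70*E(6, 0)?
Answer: 1239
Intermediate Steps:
E(P, Z) = 3 + P*(-1 + P)
g = 2310 (g = 70*(3 + 6² - 1*6) = 70*(3 + 36 - 6) = 70*33 = 2310)
S(w) = 2 - 2*w*(-23 + w) (S(w) = 2 - (w + w)*(w - 23) = 2 - 2*w*(-23 + w))
(S(24) + g) - 205*5 = ((2 - 2*24² + 46*24) + 2310) - 205*5 = ((2 - 2*576 + 1104) + 2310) - 1025 = ((2 - 1152 + 1104) + 2310) - 1025 = (-46 + 2310) - 1025 = 2264 - 1025 = 1239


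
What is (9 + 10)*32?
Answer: 608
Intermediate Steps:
(9 + 10)*32 = 19*32 = 608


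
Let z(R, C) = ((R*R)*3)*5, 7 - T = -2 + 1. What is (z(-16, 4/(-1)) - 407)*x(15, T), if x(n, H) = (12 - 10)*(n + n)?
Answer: 205980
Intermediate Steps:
T = 8 (T = 7 - (-2 + 1) = 7 - 1*(-1) = 7 + 1 = 8)
x(n, H) = 4*n (x(n, H) = 2*(2*n) = 4*n)
z(R, C) = 15*R**2 (z(R, C) = (R**2*3)*5 = (3*R**2)*5 = 15*R**2)
(z(-16, 4/(-1)) - 407)*x(15, T) = (15*(-16)**2 - 407)*(4*15) = (15*256 - 407)*60 = (3840 - 407)*60 = 3433*60 = 205980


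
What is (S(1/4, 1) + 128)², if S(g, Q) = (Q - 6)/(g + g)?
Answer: 13924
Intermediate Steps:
S(g, Q) = (-6 + Q)/(2*g) (S(g, Q) = (-6 + Q)/((2*g)) = (-6 + Q)*(1/(2*g)) = (-6 + Q)/(2*g))
(S(1/4, 1) + 128)² = ((-6 + 1)/(2*(1/4)) + 128)² = ((½)*(-5)/(¼) + 128)² = ((½)*4*(-5) + 128)² = (-10 + 128)² = 118² = 13924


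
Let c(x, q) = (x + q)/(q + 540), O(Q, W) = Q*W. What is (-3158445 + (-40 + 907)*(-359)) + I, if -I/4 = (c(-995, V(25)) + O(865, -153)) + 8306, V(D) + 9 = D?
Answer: -413321359/139 ≈ -2.9735e+6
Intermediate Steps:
V(D) = -9 + D
c(x, q) = (q + x)/(540 + q)
I = 68966663/139 (I = -4*((((-9 + 25) - 995)/(540 + (-9 + 25)) + 865*(-153)) + 8306) = -4*(((16 - 995)/(540 + 16) - 132345) + 8306) = -4*((-979/556 - 132345) + 8306) = -4*(-73584799/556 + 8306) = -4*(-68966663/556) = 68966663/139 ≈ 4.9616e+5)
(-3158445 + (-40 + 907)*(-359)) + I = (-3158445 + (-40 + 907)*(-359)) + 68966663/139 = (-3158445 + 867*(-359)) + 68966663/139 = (-3158445 - 311253) + 68966663/139 = -3469698 + 68966663/139 = -413321359/139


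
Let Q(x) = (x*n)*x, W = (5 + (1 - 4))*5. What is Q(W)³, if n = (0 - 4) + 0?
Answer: -64000000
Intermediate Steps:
W = 10 (W = (5 - 3)*5 = 2*5 = 10)
n = -4 (n = -4 + 0 = -4)
Q(x) = -4*x² (Q(x) = (x*(-4))*x = (-4*x)*x = -4*x²)
Q(W)³ = (-4*10²)³ = (-4*100)³ = (-400)³ = -64000000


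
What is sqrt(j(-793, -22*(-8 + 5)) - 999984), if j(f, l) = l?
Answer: 3*I*sqrt(111102) ≈ 999.96*I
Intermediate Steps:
sqrt(j(-793, -22*(-8 + 5)) - 999984) = sqrt(-22*(-8 + 5) - 999984) = sqrt(-22*(-3) - 999984) = sqrt(66 - 999984) = sqrt(-999918) = 3*I*sqrt(111102)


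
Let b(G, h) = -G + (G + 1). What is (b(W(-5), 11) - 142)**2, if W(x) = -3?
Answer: 19881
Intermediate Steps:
b(G, h) = 1 (b(G, h) = -G + (1 + G) = 1)
(b(W(-5), 11) - 142)**2 = (1 - 142)**2 = (-141)**2 = 19881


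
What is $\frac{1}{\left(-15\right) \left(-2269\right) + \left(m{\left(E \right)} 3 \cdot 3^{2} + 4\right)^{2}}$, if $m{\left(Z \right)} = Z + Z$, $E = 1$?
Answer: $\frac{1}{37399} \approx 2.6739 \cdot 10^{-5}$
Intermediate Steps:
$m{\left(Z \right)} = 2 Z$
$\frac{1}{\left(-15\right) \left(-2269\right) + \left(m{\left(E \right)} 3 \cdot 3^{2} + 4\right)^{2}} = \frac{1}{\left(-15\right) \left(-2269\right) + \left(2 \cdot 1 \cdot 3 \cdot 3^{2} + 4\right)^{2}} = \frac{1}{34035 + \left(2 \cdot 3 \cdot 9 + 4\right)^{2}} = \frac{1}{34035 + \left(6 \cdot 9 + 4\right)^{2}} = \frac{1}{34035 + \left(54 + 4\right)^{2}} = \frac{1}{34035 + 58^{2}} = \frac{1}{34035 + 3364} = \frac{1}{37399}$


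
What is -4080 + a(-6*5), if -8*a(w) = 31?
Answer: -32671/8 ≈ -4083.9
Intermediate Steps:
a(w) = -31/8 (a(w) = -1/8*31 = -31/8)
-4080 + a(-6*5) = -4080 - 31/8 = -32671/8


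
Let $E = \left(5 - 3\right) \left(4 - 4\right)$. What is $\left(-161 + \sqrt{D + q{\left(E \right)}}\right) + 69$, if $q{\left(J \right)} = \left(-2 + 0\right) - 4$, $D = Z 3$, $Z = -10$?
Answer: $-92 + 6 i \approx -92.0 + 6.0 i$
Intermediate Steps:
$E = 0$ ($E = 2 \cdot 0 = 0$)
$D = -30$ ($D = \left(-10\right) 3 = -30$)
$q{\left(J \right)} = -6$ ($q{\left(J \right)} = -2 - 4 = -6$)
$\left(-161 + \sqrt{D + q{\left(E \right)}}\right) + 69 = \left(-161 + \sqrt{-30 - 6}\right) + 69 = \left(-161 + \sqrt{-36}\right) + 69 = \left(-161 + 6 i\right) + 69 = -92 + 6 i$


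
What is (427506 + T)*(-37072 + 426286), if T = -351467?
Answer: 29595443346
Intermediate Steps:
(427506 + T)*(-37072 + 426286) = (427506 - 351467)*(-37072 + 426286) = 76039*389214 = 29595443346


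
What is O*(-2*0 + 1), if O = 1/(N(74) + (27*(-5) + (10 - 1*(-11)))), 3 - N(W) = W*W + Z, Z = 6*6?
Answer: -1/5623 ≈ -0.00017784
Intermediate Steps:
Z = 36
N(W) = -33 - W² (N(W) = 3 - (W*W + 36) = 3 - (W² + 36) = 3 - (36 + W²) = 3 + (-36 - W²) = -33 - W²)
O = -1/5623 (O = 1/((-33 - 1*74²) + (27*(-5) + (10 - 1*(-11)))) = 1/((-33 - 1*5476) + (-135 + (10 + 11))) = 1/((-33 - 5476) + (-135 + 21)) = 1/(-5509 - 114) = 1/(-5623) = -1/5623 ≈ -0.00017784)
O*(-2*0 + 1) = -(-2*0 + 1)/5623 = -(0 + 1)/5623 = -1/5623*1 = -1/5623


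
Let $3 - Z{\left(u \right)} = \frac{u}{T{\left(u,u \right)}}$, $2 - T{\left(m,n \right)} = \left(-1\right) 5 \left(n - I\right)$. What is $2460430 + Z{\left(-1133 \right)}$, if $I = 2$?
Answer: $\frac{13958035276}{5673} \approx 2.4604 \cdot 10^{6}$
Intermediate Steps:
$T{\left(m,n \right)} = -8 + 5 n$ ($T{\left(m,n \right)} = 2 - \left(-1\right) 5 \left(n - 2\right) = 2 - - 5 \left(n - 2\right) = 2 - - 5 \left(-2 + n\right) = 2 - \left(10 - 5 n\right) = 2 + \left(-10 + 5 n\right) = -8 + 5 n$)
$Z{\left(u \right)} = 3 - \frac{u}{-8 + 5 u}$
$2460430 + Z{\left(-1133 \right)} = 2460430 + \frac{2 \left(-12 + 7 \left(-1133\right)\right)}{-8 + 5 \left(-1133\right)} = 2460430 + \frac{2 \left(-12 - 7931\right)}{-8 - 5665} = 2460430 + 2 \frac{1}{-5673} \left(-7943\right) = 2460430 + 2 \left(- \frac{1}{5673}\right) \left(-7943\right) = 2460430 + \frac{15886}{5673} = \frac{13958035276}{5673}$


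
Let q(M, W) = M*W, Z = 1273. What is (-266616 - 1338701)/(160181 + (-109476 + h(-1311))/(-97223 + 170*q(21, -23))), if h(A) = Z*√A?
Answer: -8269778700260473585189/825174386352549378520 - 366479277163153*I*√1311/825174386352549378520 ≈ -10.022 - 1.6081e-5*I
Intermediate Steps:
h(A) = 1273*√A
(-266616 - 1338701)/(160181 + (-109476 + h(-1311))/(-97223 + 170*q(21, -23))) = (-266616 - 1338701)/(160181 + (-109476 + 1273*√(-1311))/(-97223 + 170*(21*(-23)))) = -1605317/(160181 + (-109476 + 1273*(I*√1311))/(-97223 + 170*(-483))) = -1605317/(160181 + (-109476 + 1273*I*√1311)/(-97223 - 82110)) = -1605317/(160181 + (-109476 + 1273*I*√1311)/(-179333)) = -1605317/(160181 + (-109476 + 1273*I*√1311)*(-1/179333)) = -1605317/(160181 + (109476/179333 - 1273*I*√1311/179333)) = -1605317/(28725848749/179333 - 1273*I*√1311/179333)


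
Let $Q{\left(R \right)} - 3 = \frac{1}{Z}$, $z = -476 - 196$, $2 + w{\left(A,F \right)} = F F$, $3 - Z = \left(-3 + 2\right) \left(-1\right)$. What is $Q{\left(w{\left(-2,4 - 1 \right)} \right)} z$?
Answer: $-2352$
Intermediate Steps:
$Z = 2$ ($Z = 3 - \left(-3 + 2\right) \left(-1\right) = 3 - \left(-1\right) \left(-1\right) = 3 - 1 = 2$)
$w{\left(A,F \right)} = -2 + F^{2}$ ($w{\left(A,F \right)} = -2 + F F = -2 + F^{2}$)
$z = -672$
$Q{\left(R \right)} = \frac{7}{2}$ ($Q{\left(R \right)} = 3 + \frac{1}{2} = \frac{7}{2}$)
$Q{\left(w{\left(-2,4 - 1 \right)} \right)} z = \frac{7}{2} \left(-672\right) = -2352$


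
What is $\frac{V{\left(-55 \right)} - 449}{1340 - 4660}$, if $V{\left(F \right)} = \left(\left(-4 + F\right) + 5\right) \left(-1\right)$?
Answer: $\frac{79}{664} \approx 0.11898$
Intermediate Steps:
$V{\left(F \right)} = -1 - F$ ($V{\left(F \right)} = \left(1 + F\right) \left(-1\right) = -1 - F$)
$\frac{V{\left(-55 \right)} - 449}{1340 - 4660} = \frac{\left(-1 - -55\right) - 449}{1340 - 4660} = \frac{\left(-1 + 55\right) - 449}{-3320} = \left(54 - 449\right) \left(- \frac{1}{3320}\right) = \left(-395\right) \left(- \frac{1}{3320}\right) = \frac{79}{664}$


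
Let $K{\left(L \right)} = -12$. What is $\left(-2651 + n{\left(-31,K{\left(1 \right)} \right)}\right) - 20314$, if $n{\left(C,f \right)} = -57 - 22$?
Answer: $-23044$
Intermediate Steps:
$n{\left(C,f \right)} = -79$
$\left(-2651 + n{\left(-31,K{\left(1 \right)} \right)}\right) - 20314 = \left(-2651 - 79\right) - 20314 = -2730 - 20314 = -23044$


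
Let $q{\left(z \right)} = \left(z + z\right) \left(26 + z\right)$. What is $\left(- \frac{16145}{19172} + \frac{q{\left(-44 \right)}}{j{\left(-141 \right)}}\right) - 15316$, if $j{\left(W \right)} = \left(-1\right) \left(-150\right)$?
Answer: $- \frac{7336301017}{479300} \approx -15306.0$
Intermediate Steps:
$q{\left(z \right)} = 2 z \left(26 + z\right)$
$j{\left(W \right)} = 150$
$\left(- \frac{16145}{19172} + \frac{q{\left(-44 \right)}}{j{\left(-141 \right)}}\right) - 15316 = \left(- \frac{16145}{19172} + \frac{2 \left(-44\right) \left(26 - 44\right)}{150}\right) - 15316 = \left(\left(-16145\right) \frac{1}{19172} + 2 \left(-44\right) \left(-18\right) \frac{1}{150}\right) - 15316 = \left(- \frac{16145}{19172} + 1584 \cdot \frac{1}{150}\right) - 15316 = \left(- \frac{16145}{19172} + \frac{264}{25}\right) - 15316 = \frac{4657783}{479300} - 15316 = - \frac{7336301017}{479300}$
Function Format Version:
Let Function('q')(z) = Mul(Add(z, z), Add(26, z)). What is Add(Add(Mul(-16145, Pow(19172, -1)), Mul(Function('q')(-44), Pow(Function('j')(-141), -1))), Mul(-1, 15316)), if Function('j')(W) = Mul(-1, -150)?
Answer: Rational(-7336301017, 479300) ≈ -15306.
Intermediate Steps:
Function('q')(z) = Mul(2, z, Add(26, z)) (Function('q')(z) = Mul(Mul(2, z), Add(26, z)) = Mul(2, z, Add(26, z)))
Function('j')(W) = 150
Add(Add(Mul(-16145, Pow(19172, -1)), Mul(Function('q')(-44), Pow(Function('j')(-141), -1))), Mul(-1, 15316)) = Add(Add(Mul(-16145, Pow(19172, -1)), Mul(Mul(2, -44, Add(26, -44)), Pow(150, -1))), Mul(-1, 15316)) = Add(Add(Mul(-16145, Rational(1, 19172)), Mul(Mul(2, -44, -18), Rational(1, 150))), -15316) = Add(Add(Rational(-16145, 19172), Mul(1584, Rational(1, 150))), -15316) = Add(Add(Rational(-16145, 19172), Rational(264, 25)), -15316) = Add(Rational(4657783, 479300), -15316) = Rational(-7336301017, 479300)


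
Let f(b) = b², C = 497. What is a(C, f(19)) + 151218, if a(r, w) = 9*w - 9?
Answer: 154458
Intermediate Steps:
a(r, w) = -9 + 9*w
a(C, f(19)) + 151218 = (-9 + 9*19²) + 151218 = (-9 + 9*361) + 151218 = (-9 + 3249) + 151218 = 3240 + 151218 = 154458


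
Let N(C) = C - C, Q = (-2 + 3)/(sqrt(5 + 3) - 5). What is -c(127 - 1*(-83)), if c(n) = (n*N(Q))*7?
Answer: 0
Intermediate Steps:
Q = 1/(-5 + 2*sqrt(2)) (Q = 1/(sqrt(8) - 5) = 1/(2*sqrt(2) - 5) = 1/(-5 + 2*sqrt(2)) ≈ -0.46050)
N(C) = 0
c(n) = 0 (c(n) = (n*0)*7 = 0*7 = 0)
-c(127 - 1*(-83)) = -1*0 = 0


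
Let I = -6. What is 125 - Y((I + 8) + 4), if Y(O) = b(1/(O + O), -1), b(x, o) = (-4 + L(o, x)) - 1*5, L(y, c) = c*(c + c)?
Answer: 9647/72 ≈ 133.99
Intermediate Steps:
L(y, c) = 2*c**2 (L(y, c) = c*(2*c) = 2*c**2)
b(x, o) = -9 + 2*x**2 (b(x, o) = (-4 + 2*x**2) - 1*5 = (-4 + 2*x**2) - 5 = -9 + 2*x**2)
Y(O) = -9 + 1/(2*O**2) (Y(O) = -9 + 2*(1/(O + O))**2 = -9 + 2*(1/(2*O))**2 = -9 + 2*(1/(4*O**2)) = -9 + 1/(2*O**2))
125 - Y((I + 8) + 4) = 125 - (-9 + 1/(2*((-6 + 8) + 4)**2)) = 125 - (-9 + 1/(2*(2 + 4)**2)) = 125 - (-9 + (1/2)/6**2) = 125 - (-9 + (1/2)*(1/36)) = 125 - (-9 + 1/72) = 125 - 1*(-647/72) = 125 + 647/72 = 9647/72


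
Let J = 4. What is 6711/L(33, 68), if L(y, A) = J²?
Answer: 6711/16 ≈ 419.44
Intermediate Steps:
L(y, A) = 16 (L(y, A) = 4² = 16)
6711/L(33, 68) = 6711/16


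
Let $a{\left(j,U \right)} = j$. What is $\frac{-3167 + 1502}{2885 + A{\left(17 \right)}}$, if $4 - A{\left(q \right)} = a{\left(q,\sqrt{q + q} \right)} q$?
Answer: $- \frac{333}{520} \approx -0.64038$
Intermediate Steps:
$A{\left(q \right)} = 4 - q^{2}$ ($A{\left(q \right)} = 4 - q q = 4 - q^{2}$)
$\frac{-3167 + 1502}{2885 + A{\left(17 \right)}} = \frac{-3167 + 1502}{2885 + \left(4 - 17^{2}\right)} = - \frac{1665}{2885 + \left(4 - 289\right)} = - \frac{1665}{2885 - 285} = - \frac{1665}{2600} = \left(-1665\right) \frac{1}{2600} = - \frac{333}{520}$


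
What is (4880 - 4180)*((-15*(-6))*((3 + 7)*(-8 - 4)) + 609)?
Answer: -7133700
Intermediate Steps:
(4880 - 4180)*((-15*(-6))*((3 + 7)*(-8 - 4)) + 609) = 700*(90*(10*(-12)) + 609) = 700*(90*(-120) + 609) = 700*(-10800 + 609) = 700*(-10191) = -7133700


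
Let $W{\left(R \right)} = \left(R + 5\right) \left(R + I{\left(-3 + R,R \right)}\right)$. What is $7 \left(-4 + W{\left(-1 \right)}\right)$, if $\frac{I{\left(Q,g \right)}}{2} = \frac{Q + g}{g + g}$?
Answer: $84$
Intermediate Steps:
$I{\left(Q,g \right)} = \frac{Q + g}{g}$ ($I{\left(Q,g \right)} = 2 \frac{Q + g}{g + g} = 2 \frac{Q + g}{2 g} = \frac{Q + g}{g}$)
$W{\left(R \right)} = \left(5 + R\right) \left(R + \frac{-3 + 2 R}{R}\right)$ ($W{\left(R \right)} = \left(R + 5\right) \left(R + \frac{\left(-3 + R\right) + R}{R}\right) = \left(5 + R\right) \left(R + \frac{-3 + 2 R}{R}\right)$)
$7 \left(-4 + W{\left(-1 \right)}\right) = 7 \left(-4 + \left(7 + \left(-1\right)^{2} - \frac{15}{-1} + 7 \left(-1\right)\right)\right) = 7 \left(-4 + \left(7 + 1 - -15 - 7\right)\right) = 7 \left(-4 + \left(7 + 1 + 15 - 7\right)\right) = 7 \left(-4 + 16\right) = 7 \cdot 12 = 84$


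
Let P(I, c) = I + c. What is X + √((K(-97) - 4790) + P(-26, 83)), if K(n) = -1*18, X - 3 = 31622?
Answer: 31625 + I*√4751 ≈ 31625.0 + 68.927*I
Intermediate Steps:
X = 31625 (X = 3 + 31622 = 31625)
K(n) = -18
X + √((K(-97) - 4790) + P(-26, 83)) = 31625 + √((-18 - 4790) + (-26 + 83)) = 31625 + √(-4808 + 57) = 31625 + √(-4751) = 31625 + I*√4751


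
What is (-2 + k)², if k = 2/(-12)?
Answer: 169/36 ≈ 4.6944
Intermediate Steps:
k = -⅙ (k = 2*(-1/12) = -⅙ ≈ -0.16667)
(-2 + k)² = (-2 - ⅙)² = (-13/6)² = 169/36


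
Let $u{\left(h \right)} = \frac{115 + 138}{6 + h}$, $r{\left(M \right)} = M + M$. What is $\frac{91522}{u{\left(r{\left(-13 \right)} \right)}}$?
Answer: $- \frac{1830440}{253} \approx -7234.9$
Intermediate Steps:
$r{\left(M \right)} = 2 M$
$u{\left(h \right)} = \frac{253}{6 + h}$
$\frac{91522}{u{\left(r{\left(-13 \right)} \right)}} = \frac{91522}{253 \frac{1}{6 + 2 \left(-13\right)}} = \frac{91522}{253 \frac{1}{6 - 26}} = \frac{91522}{253 \frac{1}{-20}} = \frac{91522}{253 \left(- \frac{1}{20}\right)} = \frac{91522}{- \frac{253}{20}} = 91522 \left(- \frac{20}{253}\right) = - \frac{1830440}{253}$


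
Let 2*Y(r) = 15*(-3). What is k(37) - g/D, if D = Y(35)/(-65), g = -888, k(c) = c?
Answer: 7807/3 ≈ 2602.3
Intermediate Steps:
Y(r) = -45/2 (Y(r) = (15*(-3))/2 = (1/2)*(-45) = -45/2)
D = 9/26 (D = -45/2/(-65) = -45/2*(-1/65) = 9/26 ≈ 0.34615)
k(37) - g/D = 37 - (-888)/9/26 = 37 - (-888)*26/9 = 37 - 1*(-7696/3) = 37 + 7696/3 = 7807/3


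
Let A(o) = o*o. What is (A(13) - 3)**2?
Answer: 27556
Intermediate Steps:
A(o) = o**2
(A(13) - 3)**2 = (13**2 - 3)**2 = (169 - 3)**2 = 166**2 = 27556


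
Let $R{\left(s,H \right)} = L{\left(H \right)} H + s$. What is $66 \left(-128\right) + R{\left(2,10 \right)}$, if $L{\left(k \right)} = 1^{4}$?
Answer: $-8436$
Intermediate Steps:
$L{\left(k \right)} = 1$
$R{\left(s,H \right)} = H + s$ ($R{\left(s,H \right)} = 1 H + s = H + s$)
$66 \left(-128\right) + R{\left(2,10 \right)} = 66 \left(-128\right) + \left(10 + 2\right) = -8448 + 12 = -8436$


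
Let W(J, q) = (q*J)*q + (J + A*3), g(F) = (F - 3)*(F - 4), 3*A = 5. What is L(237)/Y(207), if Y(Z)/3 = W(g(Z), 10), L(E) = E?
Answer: 79/4182617 ≈ 1.8888e-5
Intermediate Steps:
A = 5/3 (A = (1/3)*5 = 5/3 ≈ 1.6667)
g(F) = (-4 + F)*(-3 + F) (g(F) = (-3 + F)*(-4 + F) = (-4 + F)*(-3 + F))
W(J, q) = 5 + J + J*q**2 (W(J, q) = (q*J)*q + (J + (5/3)*3) = (J*q)*q + (J + 5) = J*q**2 + (5 + J) = 5 + J + J*q**2)
Y(Z) = 3651 - 2121*Z + 303*Z**2 (Y(Z) = 3*(5 + (12 + Z**2 - 7*Z) + (12 + Z**2 - 7*Z)*10**2) = 3*(5 + (12 + Z**2 - 7*Z) + (12 + Z**2 - 7*Z)*100) = 3*(5 + (12 + Z**2 - 7*Z) + (1200 - 700*Z + 100*Z**2)) = 3*(1217 - 707*Z + 101*Z**2) = 3651 - 2121*Z + 303*Z**2)
L(237)/Y(207) = 237/(3651 - 2121*207 + 303*207**2) = 237/(3651 - 439047 + 303*42849) = 237/(3651 - 439047 + 12983247) = 237/12547851 = 237*(1/12547851) = 79/4182617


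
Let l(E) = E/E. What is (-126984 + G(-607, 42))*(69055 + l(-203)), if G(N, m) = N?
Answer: -8810924096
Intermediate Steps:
l(E) = 1
(-126984 + G(-607, 42))*(69055 + l(-203)) = (-126984 - 607)*(69055 + 1) = -127591*69056 = -8810924096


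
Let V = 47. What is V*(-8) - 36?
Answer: -412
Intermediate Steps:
V*(-8) - 36 = 47*(-8) - 36 = -376 - 36 = -412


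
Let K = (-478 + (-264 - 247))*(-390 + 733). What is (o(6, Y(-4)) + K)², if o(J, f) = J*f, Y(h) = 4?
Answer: 115058675209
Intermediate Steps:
K = -339227 (K = (-478 - 511)*343 = -989*343 = -339227)
(o(6, Y(-4)) + K)² = (6*4 - 339227)² = (24 - 339227)² = (-339203)² = 115058675209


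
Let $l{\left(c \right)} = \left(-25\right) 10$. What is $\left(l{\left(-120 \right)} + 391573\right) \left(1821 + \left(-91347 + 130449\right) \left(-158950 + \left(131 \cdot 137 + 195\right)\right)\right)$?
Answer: $-2154574581493185$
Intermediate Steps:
$l{\left(c \right)} = -250$
$\left(l{\left(-120 \right)} + 391573\right) \left(1821 + \left(-91347 + 130449\right) \left(-158950 + \left(131 \cdot 137 + 195\right)\right)\right) = \left(-250 + 391573\right) \left(1821 + \left(-91347 + 130449\right) \left(-158950 + \left(131 \cdot 137 + 195\right)\right)\right) = 391323 \left(1821 + 39102 \left(-158950 + \left(17947 + 195\right)\right)\right) = 391323 \left(1821 + 39102 \left(-158950 + 18142\right)\right) = 391323 \left(1821 + 39102 \left(-140808\right)\right) = 391323 \left(1821 - 5505874416\right) = 391323 \left(-5505872595\right) = -2154574581493185$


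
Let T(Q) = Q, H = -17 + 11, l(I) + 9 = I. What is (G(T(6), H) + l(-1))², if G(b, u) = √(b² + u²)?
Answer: 172 - 120*√2 ≈ 2.2944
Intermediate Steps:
l(I) = -9 + I
H = -6
(G(T(6), H) + l(-1))² = (√(6² + (-6)²) + (-9 - 1))² = (√(36 + 36) - 10)² = (√72 - 10)² = (6*√2 - 10)² = (-10 + 6*√2)²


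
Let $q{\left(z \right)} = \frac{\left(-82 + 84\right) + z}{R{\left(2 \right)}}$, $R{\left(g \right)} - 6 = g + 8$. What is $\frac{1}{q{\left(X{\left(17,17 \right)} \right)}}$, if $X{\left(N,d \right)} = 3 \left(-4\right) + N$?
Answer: $\frac{16}{7} \approx 2.2857$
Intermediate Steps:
$X{\left(N,d \right)} = -12 + N$
$R{\left(g \right)} = 14 + g$ ($R{\left(g \right)} = 6 + \left(g + 8\right) = 6 + \left(8 + g\right) = 14 + g$)
$q{\left(z \right)} = \frac{1}{8} + \frac{z}{16}$ ($q{\left(z \right)} = \frac{\left(-82 + 84\right) + z}{14 + 2} = \frac{2 + z}{16} = \left(2 + z\right) \frac{1}{16} = \frac{1}{8} + \frac{z}{16}$)
$\frac{1}{q{\left(X{\left(17,17 \right)} \right)}} = \frac{1}{\frac{1}{8} + \frac{-12 + 17}{16}} = \frac{1}{\frac{1}{8} + \frac{1}{16} \cdot 5} = \frac{1}{\frac{1}{8} + \frac{5}{16}} = \frac{1}{\frac{7}{16}} = \frac{16}{7}$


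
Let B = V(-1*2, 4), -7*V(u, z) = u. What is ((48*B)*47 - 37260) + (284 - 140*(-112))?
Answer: -144560/7 ≈ -20651.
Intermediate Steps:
V(u, z) = -u/7
B = 2/7 (B = -(-1)*2/7 = -1/7*(-2) = 2/7 ≈ 0.28571)
((48*B)*47 - 37260) + (284 - 140*(-112)) = ((48*(2/7))*47 - 37260) + (284 - 140*(-112)) = ((96/7)*47 - 37260) + (284 + 15680) = (4512/7 - 37260) + 15964 = -256308/7 + 15964 = -144560/7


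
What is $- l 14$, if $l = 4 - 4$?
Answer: $0$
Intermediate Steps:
$l = 0$ ($l = 4 - 4 = 0$)
$- l 14 = \left(-1\right) 0 \cdot 14 = 0 \cdot 14 = 0$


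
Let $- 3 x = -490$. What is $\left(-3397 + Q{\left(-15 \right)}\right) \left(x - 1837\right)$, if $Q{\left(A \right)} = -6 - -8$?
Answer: $\frac{17046295}{3} \approx 5.6821 \cdot 10^{6}$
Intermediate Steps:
$x = \frac{490}{3}$ ($x = \left(- \frac{1}{3}\right) \left(-490\right) = \frac{490}{3} \approx 163.33$)
$Q{\left(A \right)} = 2$ ($Q{\left(A \right)} = -6 + 8 = 2$)
$\left(-3397 + Q{\left(-15 \right)}\right) \left(x - 1837\right) = \left(-3397 + 2\right) \left(\frac{490}{3} - 1837\right) = \left(-3395\right) \left(- \frac{5021}{3}\right) = \frac{17046295}{3}$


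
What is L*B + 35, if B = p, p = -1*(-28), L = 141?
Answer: 3983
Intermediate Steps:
p = 28
B = 28
L*B + 35 = 141*28 + 35 = 3948 + 35 = 3983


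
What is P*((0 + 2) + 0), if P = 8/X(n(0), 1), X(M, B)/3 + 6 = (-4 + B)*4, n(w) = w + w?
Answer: -8/27 ≈ -0.29630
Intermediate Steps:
n(w) = 2*w
X(M, B) = -66 + 12*B (X(M, B) = -18 + 3*((-4 + B)*4) = -18 + 3*(-16 + 4*B) = -18 + (-48 + 12*B) = -66 + 12*B)
P = -4/27 (P = 8/(-66 + 12*1) = 8/(-66 + 12) = 8/(-54) = 8*(-1/54) = -4/27 ≈ -0.14815)
P*((0 + 2) + 0) = -4*((0 + 2) + 0)/27 = -4*(2 + 0)/27 = -4/27*2 = -8/27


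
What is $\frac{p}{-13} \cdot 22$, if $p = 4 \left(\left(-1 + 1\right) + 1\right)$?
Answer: $- \frac{88}{13} \approx -6.7692$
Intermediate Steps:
$p = 4$ ($p = 4 \left(0 + 1\right) = 4 \cdot 1 = 4$)
$\frac{p}{-13} \cdot 22 = \frac{4}{-13} \cdot 22 = 4 \left(- \frac{1}{13}\right) 22 = \left(- \frac{4}{13}\right) 22 = - \frac{88}{13}$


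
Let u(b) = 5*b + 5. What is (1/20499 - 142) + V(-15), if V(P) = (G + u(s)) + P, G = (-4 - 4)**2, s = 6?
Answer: -1188941/20499 ≈ -58.000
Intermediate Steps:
G = 64 (G = (-8)**2 = 64)
u(b) = 5 + 5*b
V(P) = 99 + P (V(P) = (64 + (5 + 5*6)) + P = (64 + (5 + 30)) + P = (64 + 35) + P = 99 + P)
(1/20499 - 142) + V(-15) = (1/20499 - 142) + (99 - 15) = (1/20499 - 142) + 84 = -2910857/20499 + 84 = -1188941/20499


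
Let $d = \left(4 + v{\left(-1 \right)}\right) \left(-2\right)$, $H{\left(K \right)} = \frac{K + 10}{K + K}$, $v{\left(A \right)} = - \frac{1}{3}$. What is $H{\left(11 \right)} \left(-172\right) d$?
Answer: $1204$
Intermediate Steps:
$v{\left(A \right)} = - \frac{1}{3}$ ($v{\left(A \right)} = \left(-1\right) \frac{1}{3} = - \frac{1}{3}$)
$H{\left(K \right)} = \frac{10 + K}{2 K}$
$d = - \frac{22}{3}$ ($d = \left(4 - \frac{1}{3}\right) \left(-2\right) = \frac{11}{3} \left(-2\right) = - \frac{22}{3} \approx -7.3333$)
$H{\left(11 \right)} \left(-172\right) d = \frac{10 + 11}{2 \cdot 11} \left(-172\right) \left(- \frac{22}{3}\right) = \frac{1}{2} \cdot \frac{1}{11} \cdot 21 \left(-172\right) \left(- \frac{22}{3}\right) = \frac{21}{22} \left(-172\right) \left(- \frac{22}{3}\right) = \left(- \frac{1806}{11}\right) \left(- \frac{22}{3}\right) = 1204$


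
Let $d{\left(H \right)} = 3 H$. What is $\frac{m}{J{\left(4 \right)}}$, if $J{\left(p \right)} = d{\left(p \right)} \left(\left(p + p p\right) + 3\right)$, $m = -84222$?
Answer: $- \frac{14037}{46} \approx -305.15$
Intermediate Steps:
$J{\left(p \right)} = 3 p \left(3 + p + p^{2}\right)$ ($J{\left(p \right)} = 3 p \left(\left(p + p p\right) + 3\right) = 3 p \left(\left(p + p^{2}\right) + 3\right) = 3 p \left(3 + p + p^{2}\right)$)
$\frac{m}{J{\left(4 \right)}} = - \frac{84222}{3 \cdot 4 \left(3 + 4 + 4^{2}\right)} = - \frac{84222}{3 \cdot 4 \left(3 + 4 + 16\right)} = - \frac{84222}{3 \cdot 4 \cdot 23} = - \frac{84222}{276} = \left(-84222\right) \frac{1}{276} = - \frac{14037}{46}$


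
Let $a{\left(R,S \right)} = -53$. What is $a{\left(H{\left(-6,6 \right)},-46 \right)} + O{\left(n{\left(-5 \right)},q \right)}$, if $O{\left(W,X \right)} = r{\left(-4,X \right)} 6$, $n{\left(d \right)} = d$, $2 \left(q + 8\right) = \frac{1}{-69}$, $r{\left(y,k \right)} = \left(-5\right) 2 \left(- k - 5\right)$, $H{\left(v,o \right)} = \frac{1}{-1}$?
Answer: $- \frac{5369}{23} \approx -233.43$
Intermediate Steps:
$H{\left(v,o \right)} = -1$
$r{\left(y,k \right)} = 50 + 10 k$ ($r{\left(y,k \right)} = - 10 \left(-5 - k\right) = 50 + 10 k$)
$q = - \frac{1105}{138}$ ($q = -8 + \frac{1}{2 \left(-69\right)} = -8 + \frac{1}{2} \left(- \frac{1}{69}\right) = -8 - \frac{1}{138} = - \frac{1105}{138} \approx -8.0072$)
$O{\left(W,X \right)} = 300 + 60 X$ ($O{\left(W,X \right)} = \left(50 + 10 X\right) 6 = 300 + 60 X$)
$a{\left(H{\left(-6,6 \right)},-46 \right)} + O{\left(n{\left(-5 \right)},q \right)} = -53 + \left(300 + 60 \left(- \frac{1105}{138}\right)\right) = -53 + \left(300 - \frac{11050}{23}\right) = -53 - \frac{4150}{23} = - \frac{5369}{23}$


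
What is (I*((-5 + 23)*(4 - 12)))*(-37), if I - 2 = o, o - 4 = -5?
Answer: 5328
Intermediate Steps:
o = -1 (o = 4 - 5 = -1)
I = 1 (I = 2 - 1 = 1)
(I*((-5 + 23)*(4 - 12)))*(-37) = (1*((-5 + 23)*(4 - 12)))*(-37) = (1*(18*(-8)))*(-37) = (1*(-144))*(-37) = -144*(-37) = 5328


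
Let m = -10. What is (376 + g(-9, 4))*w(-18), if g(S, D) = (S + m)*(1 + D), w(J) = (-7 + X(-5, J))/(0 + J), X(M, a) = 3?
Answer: 562/9 ≈ 62.444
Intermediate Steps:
w(J) = -4/J (w(J) = (-7 + 3)/(0 + J) = -4/J)
g(S, D) = (1 + D)*(-10 + S) (g(S, D) = (S - 10)*(1 + D) = (-10 + S)*(1 + D) = (1 + D)*(-10 + S))
(376 + g(-9, 4))*w(-18) = (376 + (-10 - 9 - 10*4 + 4*(-9)))*(-4/(-18)) = (376 + (-10 - 9 - 40 - 36))*(-4*(-1/18)) = (376 - 95)*(2/9) = 281*(2/9) = 562/9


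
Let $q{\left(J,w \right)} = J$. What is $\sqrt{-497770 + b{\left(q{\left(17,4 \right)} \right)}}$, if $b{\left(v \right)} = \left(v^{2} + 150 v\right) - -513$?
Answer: $i \sqrt{494418} \approx 703.15 i$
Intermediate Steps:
$b{\left(v \right)} = 513 + v^{2} + 150 v$ ($b{\left(v \right)} = \left(v^{2} + 150 v\right) + 513 = 513 + v^{2} + 150 v$)
$\sqrt{-497770 + b{\left(q{\left(17,4 \right)} \right)}} = \sqrt{-497770 + \left(513 + 17^{2} + 150 \cdot 17\right)} = \sqrt{-497770 + \left(513 + 289 + 2550\right)} = \sqrt{-497770 + 3352} = \sqrt{-494418} = i \sqrt{494418}$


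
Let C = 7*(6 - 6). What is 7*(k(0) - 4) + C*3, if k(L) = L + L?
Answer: -28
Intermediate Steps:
k(L) = 2*L
C = 0 (C = 7*0 = 0)
7*(k(0) - 4) + C*3 = 7*(2*0 - 4) + 0*3 = 7*(0 - 4) + 0 = 7*(-4) + 0 = -28 + 0 = -28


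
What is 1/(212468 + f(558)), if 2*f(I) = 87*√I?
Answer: 424936/90283190297 - 261*√62/90283190297 ≈ 4.6839e-6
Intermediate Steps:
f(I) = 87*√I/2 (f(I) = (87*√I)/2 = 87*√I/2)
1/(212468 + f(558)) = 1/(212468 + 87*√558/2) = 1/(212468 + 87*(3*√62)/2) = 1/(212468 + 261*√62/2)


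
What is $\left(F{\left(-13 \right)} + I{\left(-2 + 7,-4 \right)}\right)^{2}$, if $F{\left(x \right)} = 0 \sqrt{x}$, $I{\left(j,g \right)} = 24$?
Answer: $576$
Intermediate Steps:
$F{\left(x \right)} = 0$
$\left(F{\left(-13 \right)} + I{\left(-2 + 7,-4 \right)}\right)^{2} = \left(0 + 24\right)^{2} = 24^{2} = 576$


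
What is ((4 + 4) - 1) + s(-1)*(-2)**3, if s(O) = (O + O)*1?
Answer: 23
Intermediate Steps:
s(O) = 2*O (s(O) = (2*O)*1 = 2*O)
((4 + 4) - 1) + s(-1)*(-2)**3 = ((4 + 4) - 1) + (2*(-1))*(-2)**3 = (8 - 1) - 2*(-8) = 7 + 16 = 23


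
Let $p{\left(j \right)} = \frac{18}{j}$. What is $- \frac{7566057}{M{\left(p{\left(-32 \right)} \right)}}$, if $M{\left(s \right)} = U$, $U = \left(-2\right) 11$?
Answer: $\frac{7566057}{22} \approx 3.4391 \cdot 10^{5}$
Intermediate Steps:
$U = -22$
$M{\left(s \right)} = -22$
$- \frac{7566057}{M{\left(p{\left(-32 \right)} \right)}} = - \frac{7566057}{-22} = \left(-7566057\right) \left(- \frac{1}{22}\right) = \frac{7566057}{22}$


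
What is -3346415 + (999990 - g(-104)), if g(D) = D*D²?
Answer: -1221561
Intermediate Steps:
g(D) = D³
-3346415 + (999990 - g(-104)) = -3346415 + (999990 - 1*(-104)³) = -3346415 + (999990 - 1*(-1124864)) = -3346415 + (999990 + 1124864) = -3346415 + 2124854 = -1221561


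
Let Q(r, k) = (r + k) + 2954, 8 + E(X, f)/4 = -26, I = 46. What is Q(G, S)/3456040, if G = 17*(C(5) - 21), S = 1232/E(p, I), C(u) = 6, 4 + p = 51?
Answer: 45729/58752680 ≈ 0.00077833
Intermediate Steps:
p = 47 (p = -4 + 51 = 47)
E(X, f) = -136 (E(X, f) = -32 + 4*(-26) = -32 - 104 = -136)
S = -154/17 (S = 1232/(-136) = 1232*(-1/136) = -154/17 ≈ -9.0588)
G = -255 (G = 17*(6 - 21) = 17*(-15) = -255)
Q(r, k) = 2954 + k + r (Q(r, k) = (k + r) + 2954 = 2954 + k + r)
Q(G, S)/3456040 = (2954 - 154/17 - 255)/3456040 = (45729/17)*(1/3456040) = 45729/58752680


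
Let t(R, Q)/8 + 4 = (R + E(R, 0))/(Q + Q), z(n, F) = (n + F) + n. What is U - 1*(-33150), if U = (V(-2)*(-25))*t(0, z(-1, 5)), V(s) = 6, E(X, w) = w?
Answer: 37950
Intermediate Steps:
z(n, F) = F + 2*n (z(n, F) = (F + n) + n = F + 2*n)
t(R, Q) = -32 + 4*R/Q (t(R, Q) = -32 + 8*((R + 0)/(Q + Q)) = -32 + 8*(R/((2*Q))) = -32 + 8*(R*(1/(2*Q))) = -32 + 8*(R/(2*Q)) = -32 + 4*R/Q)
U = 4800 (U = (6*(-25))*(-32 + 4*0/(5 + 2*(-1))) = -150*(-32 + 4*0/(5 - 2)) = -150*(-32 + 4*0/3) = -150*(-32 + 4*0*(⅓)) = -150*(-32 + 0) = -150*(-32) = 4800)
U - 1*(-33150) = 4800 - 1*(-33150) = 4800 + 33150 = 37950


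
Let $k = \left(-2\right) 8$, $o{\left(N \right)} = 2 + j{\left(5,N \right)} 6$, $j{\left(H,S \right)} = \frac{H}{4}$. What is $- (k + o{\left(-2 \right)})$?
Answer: $\frac{13}{2} \approx 6.5$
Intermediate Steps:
$j{\left(H,S \right)} = \frac{H}{4}$ ($j{\left(H,S \right)} = H \frac{1}{4} = \frac{H}{4}$)
$o{\left(N \right)} = \frac{19}{2}$ ($o{\left(N \right)} = 2 + \frac{1}{4} \cdot 5 \cdot 6 = 2 + \frac{5}{4} \cdot 6 = 2 + \frac{15}{2} = \frac{19}{2}$)
$k = -16$
$- (k + o{\left(-2 \right)}) = - (-16 + \frac{19}{2}) = \left(-1\right) \left(- \frac{13}{2}\right) = \frac{13}{2}$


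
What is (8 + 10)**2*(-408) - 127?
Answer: -132319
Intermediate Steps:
(8 + 10)**2*(-408) - 127 = 18**2*(-408) - 127 = 324*(-408) - 127 = -132192 - 127 = -132319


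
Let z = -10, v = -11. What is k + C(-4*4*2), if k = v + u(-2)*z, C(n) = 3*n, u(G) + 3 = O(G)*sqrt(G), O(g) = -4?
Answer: -77 + 40*I*sqrt(2) ≈ -77.0 + 56.569*I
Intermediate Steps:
u(G) = -3 - 4*sqrt(G)
k = 19 + 40*I*sqrt(2) (k = -11 + (-3 - 4*I*sqrt(2))*(-10) = -11 + (30 + 40*I*sqrt(2)) = 19 + 40*I*sqrt(2) ≈ 19.0 + 56.569*I)
k + C(-4*4*2) = (19 + 40*I*sqrt(2)) + 3*(-4*4*2) = (19 + 40*I*sqrt(2)) + 3*(-16*2) = (19 + 40*I*sqrt(2)) + 3*(-32) = (19 + 40*I*sqrt(2)) - 96 = -77 + 40*I*sqrt(2)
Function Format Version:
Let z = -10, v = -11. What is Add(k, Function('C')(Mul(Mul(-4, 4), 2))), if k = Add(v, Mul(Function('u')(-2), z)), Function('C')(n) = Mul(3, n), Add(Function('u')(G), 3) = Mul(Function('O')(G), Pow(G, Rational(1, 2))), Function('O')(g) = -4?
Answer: Add(-77, Mul(40, I, Pow(2, Rational(1, 2)))) ≈ Add(-77.000, Mul(56.569, I))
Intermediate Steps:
Function('u')(G) = Add(-3, Mul(-4, Pow(G, Rational(1, 2))))
k = Add(19, Mul(40, I, Pow(2, Rational(1, 2)))) (k = Add(-11, Mul(Add(-3, Mul(-4, Pow(-2, Rational(1, 2)))), -10)) = Add(-11, Mul(Add(-3, Mul(-4, Mul(I, Pow(2, Rational(1, 2))))), -10)) = Add(-11, Mul(Add(-3, Mul(-4, I, Pow(2, Rational(1, 2)))), -10)) = Add(-11, Add(30, Mul(40, I, Pow(2, Rational(1, 2))))) = Add(19, Mul(40, I, Pow(2, Rational(1, 2)))) ≈ Add(19.000, Mul(56.569, I)))
Add(k, Function('C')(Mul(Mul(-4, 4), 2))) = Add(Add(19, Mul(40, I, Pow(2, Rational(1, 2)))), Mul(3, Mul(Mul(-4, 4), 2))) = Add(Add(19, Mul(40, I, Pow(2, Rational(1, 2)))), Mul(3, Mul(-16, 2))) = Add(Add(19, Mul(40, I, Pow(2, Rational(1, 2)))), Mul(3, -32)) = Add(Add(19, Mul(40, I, Pow(2, Rational(1, 2)))), -96) = Add(-77, Mul(40, I, Pow(2, Rational(1, 2))))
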